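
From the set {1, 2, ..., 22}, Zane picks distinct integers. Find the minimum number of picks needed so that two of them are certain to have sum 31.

Two chosen integers sum to 31 exactly when both halves of some pair {x, 31−x} with 9 ≤ x ≤ 31−x ≤ 22 are chosen — 7 such pairs.
The remaining 8 elements (those with no distinct partner in range) can never complete a 31-sum, so the worst case takes all of them and one from each pair: 8 + 7 = 15.
By the pigeonhole principle, the 16th integer has to be the second member of some pair, so 15 + 1 = 16.

16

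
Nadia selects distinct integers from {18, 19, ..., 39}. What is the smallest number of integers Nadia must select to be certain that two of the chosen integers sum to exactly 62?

15

Two chosen integers sum to 62 exactly when both halves of some pair {x, 62−x} with 23 ≤ x ≤ 62−x ≤ 39 are chosen — 8 such pairs.
The remaining 6 elements (those with no distinct partner in range) can never complete a 62-sum, so the worst case takes all of them and one from each pair: 6 + 8 = 14.
Pigeonhole: the 15th integer has to be the second member of some pair, so 14 + 1 = 15.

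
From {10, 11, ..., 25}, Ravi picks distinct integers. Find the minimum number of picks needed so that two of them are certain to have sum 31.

A set avoiding the sum 31 can contain at most one of each pair {x, 31−x}, plus the 4 elements whose complement lies outside the range.
The integers 16, …, 25 (10 of them) are such a set: any two sum to at least 16+17 = 33 > 31.
Pigeonhole: any 11th integer completes one of the 6 pairs, so 11 choices force a sum of 31.

11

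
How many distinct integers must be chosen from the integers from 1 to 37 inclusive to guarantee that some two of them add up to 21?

A set avoiding the sum 21 can contain at most one of each pair {x, 21−x}, plus the 17 elements whose complement lies outside the range.
The integers 11, …, 37 (27 of them) are such a set: any two sum to at least 11+12 = 23 > 21.
Any 28th integer completes one of the 10 pairs, so 28 choices force a sum of 21.

28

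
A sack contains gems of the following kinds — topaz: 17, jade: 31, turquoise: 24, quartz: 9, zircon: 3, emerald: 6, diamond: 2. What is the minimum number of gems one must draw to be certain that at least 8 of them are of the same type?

40

Pigeonhole: put each drawn gem into a box by type. The largest draw with every box below 8 takes min(count, 7) from each type; types with fewer than 7 contribute all they have.
Σ min(cᵢ, 7) = 7 + 7 + 7 + 7 + 3 + 6 + 2 = 39.
Draw number 39 + 1 = 40 must push one box to 8.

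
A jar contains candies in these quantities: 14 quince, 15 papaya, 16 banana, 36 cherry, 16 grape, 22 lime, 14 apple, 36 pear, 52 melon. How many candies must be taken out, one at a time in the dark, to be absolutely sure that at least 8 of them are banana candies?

In the worst case for collecting banana candies, every non-banana candy comes out first.
There are 14 + 15 + 36 + 16 + 22 + 14 + 36 + 52 = 205 non-banana candies altogether.
After those, each further candy must be banana, so 205 + 8 = 213 draws guarantee 8 banana candies.

213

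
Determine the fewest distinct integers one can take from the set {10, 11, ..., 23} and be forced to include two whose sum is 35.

9

Group the elements by complementary pair {x, 35−x}: {12,23}, {13,22}, {14,21}, …, giving 6 two-element pairs and 2 integers whose partner 35−x falls outside [10,23].
By the pigeonhole principle, treating each of those 8 groups as a pigeonhole, one can pick one integer per group — 8 integers — with no two summing to 35.
The 9th integer lands in an occupied pair, forcing a sum of 35.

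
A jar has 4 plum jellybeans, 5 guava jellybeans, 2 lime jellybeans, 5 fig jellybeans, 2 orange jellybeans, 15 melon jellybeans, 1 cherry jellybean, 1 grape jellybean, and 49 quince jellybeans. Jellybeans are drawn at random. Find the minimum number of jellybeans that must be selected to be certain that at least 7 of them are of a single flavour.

An adversary could hand out at most 6 jellybeans per flavour (7 flavours run out sooner): 4 + 5 + 2 + 5 + 2 + 6 + 1 + 1 + 6 = 32 jellybeans and still no flavour has 7.
By the pigeonhole principle, one more jellybean lands in a flavour already at 6, so 33 draws are enough and 32 are not.

33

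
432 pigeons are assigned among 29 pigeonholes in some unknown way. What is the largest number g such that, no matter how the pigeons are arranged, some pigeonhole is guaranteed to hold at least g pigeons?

The 29 pigeonholes are the holes and the 432 pigeons are the pigeons.
If every pigeonhole held at most 14 pigeons, the total would be at most 29 × 14 = 406, which is less than 432.
So some pigeonhole holds at least ⌈432/29⌉ = 15 pigeons.

15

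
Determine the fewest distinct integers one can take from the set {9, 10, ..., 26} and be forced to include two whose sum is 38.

A set avoiding the sum 38 can contain at most one of each pair {x, 38−x}, plus the 4 elements whose complement lies outside the range or equal to its own complement.
The integers 9, …, 19 (11 of them) are such a set: any two sum to at least 9+10 = 19 and at most 18+19 = 37 < 38.
Any 12th integer completes one of the 7 pairs, so 12 choices force a sum of 38.

12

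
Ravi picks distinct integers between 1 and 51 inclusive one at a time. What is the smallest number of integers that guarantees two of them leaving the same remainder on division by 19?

20

The 19 residue classes mod 19 are the pigeonholes.
With 19 integers one could put 1 in each residue class and have no class reach 2.
The 20th integer pushes some class to 2, so 19·1 + 1 = 20.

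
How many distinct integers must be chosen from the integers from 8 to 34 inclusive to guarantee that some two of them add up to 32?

Two chosen integers sum to 32 exactly when both halves of some pair {x, 32−x} with 8 ≤ x ≤ 32−x ≤ 24 are chosen — 8 such pairs.
The remaining 11 elements (those with no distinct partner in range) can never complete a 32-sum, so the worst case takes all of them and one from each pair: 11 + 8 = 19.
By pigeonhole, the 20th integer has to be the second member of some pair, so 19 + 1 = 20.

20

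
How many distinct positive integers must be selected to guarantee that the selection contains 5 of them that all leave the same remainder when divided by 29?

117

Pigeonhole: the 29 residue classes mod 29 are the pigeonholes.
With 116 integers one could put 4 in each residue class and have no class reach 5.
The 117th integer pushes some class to 5, so 29·4 + 1 = 117.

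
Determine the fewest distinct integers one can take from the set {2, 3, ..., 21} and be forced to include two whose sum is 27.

A set avoiding the sum 27 can contain at most one of each pair {x, 27−x}, plus the 4 elements whose complement lies outside the range.
The integers 2, …, 13 (12 of them) are such a set: any two sum to at least 2+3 = 5 and at most 12+13 = 25 < 27.
Any 13th integer completes one of the 8 pairs, so 13 choices force a sum of 27.

13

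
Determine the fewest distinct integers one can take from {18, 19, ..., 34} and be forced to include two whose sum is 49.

11

A set avoiding the sum 49 can contain at most one of each pair {x, 49−x}, plus the 3 elements whose complement lies outside the range.
The integers 25, …, 34 (10 of them) are such a set: any two sum to at least 25+26 = 51 > 49.
Any 11th integer completes one of the 7 pairs, so 11 choices force a sum of 49.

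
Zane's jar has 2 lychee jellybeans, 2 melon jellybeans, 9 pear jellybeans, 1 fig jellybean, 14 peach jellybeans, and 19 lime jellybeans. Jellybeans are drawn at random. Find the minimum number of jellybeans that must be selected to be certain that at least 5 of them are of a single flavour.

18

The 6 flavours are the holes; the jellybeans drawn are the pigeons.
To avoid 5 of any one flavour, the worst case takes at most 4 of each flavour, or every jellybean of a flavour that has fewer than 4.
That gives 2 + 2 + 4 + 1 + 4 + 4 = 17 jellybeans with no flavour reaching 5.
The next jellybean forces some flavour to 5, so 17 + 1 = 18.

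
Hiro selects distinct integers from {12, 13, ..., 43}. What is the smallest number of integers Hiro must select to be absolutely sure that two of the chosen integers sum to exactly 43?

Two chosen integers sum to 43 exactly when both halves of some pair {x, 43−x} with 12 ≤ x ≤ 43−x ≤ 31 are chosen — 10 such pairs.
The remaining 12 elements (those with no distinct partner in range) can never complete a 43-sum, so the worst case takes all of them and one from each pair: 12 + 10 = 22.
The 23rd integer has to be the second member of some pair, so 22 + 1 = 23.

23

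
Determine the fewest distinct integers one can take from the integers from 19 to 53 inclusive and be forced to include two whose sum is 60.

25

Group the elements by complementary pair {x, 60−x}: {19,41}, {20,40}, {21,39}, …, giving 11 two-element pairs, the single value 30 (it cannot pair with itself since the integers are distinct), and 12 integers whose partner 60−x falls outside [19,53].
Treating each of those 24 groups as a pigeonhole, one can pick one integer per group — 24 integers — with no two summing to 60.
The 25th integer lands in an occupied pair, forcing a sum of 60.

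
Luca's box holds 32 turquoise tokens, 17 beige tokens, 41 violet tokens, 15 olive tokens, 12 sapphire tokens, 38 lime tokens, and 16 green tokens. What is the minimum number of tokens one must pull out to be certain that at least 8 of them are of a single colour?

By pigeonhole, the 7 colours are the holes; the tokens drawn are the pigeons.
To avoid 8 of any one colour, the worst case takes at most 7 of each colour.
That gives 7 + 7 + 7 + 7 + 7 + 7 + 7 = 49 tokens with no colour reaching 8.
The next token forces some colour to 8, so 49 + 1 = 50.

50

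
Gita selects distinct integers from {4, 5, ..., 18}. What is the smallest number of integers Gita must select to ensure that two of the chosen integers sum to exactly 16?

12

Two chosen integers sum to 16 exactly when both halves of some pair {x, 16−x} with 4 ≤ x ≤ 16−x ≤ 12 are chosen — 4 such pairs.
The remaining 7 elements (those with no distinct partner in range) can never complete a 16-sum, so the worst case takes all of them and one from each pair: 7 + 4 = 11.
Pigeonhole: the 12th integer has to be the second member of some pair, so 11 + 1 = 12.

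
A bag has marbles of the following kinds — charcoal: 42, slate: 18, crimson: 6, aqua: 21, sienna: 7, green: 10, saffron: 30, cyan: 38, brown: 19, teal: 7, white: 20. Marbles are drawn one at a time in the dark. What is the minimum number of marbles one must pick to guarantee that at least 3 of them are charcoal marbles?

In the worst case for collecting charcoal marbles, every non-charcoal marble comes out first.
There are 18 + 6 + 21 + 7 + 10 + 30 + 38 + 19 + 7 + 20 = 176 non-charcoal marbles altogether.
After those, each further marble must be charcoal, so 176 + 3 = 179 draws guarantee 3 charcoal marbles.

179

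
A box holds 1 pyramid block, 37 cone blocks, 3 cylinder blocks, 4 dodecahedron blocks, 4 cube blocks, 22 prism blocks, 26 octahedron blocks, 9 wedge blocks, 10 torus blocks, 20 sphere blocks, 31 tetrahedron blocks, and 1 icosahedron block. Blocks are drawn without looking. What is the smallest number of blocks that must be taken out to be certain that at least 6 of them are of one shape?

49

An adversary could hand out at most 5 blocks per shape (5 shapes run out sooner): 1 + 5 + 3 + 4 + 4 + 5 + 5 + 5 + 5 + 5 + 5 + 1 = 48 blocks and still no shape has 6.
Pigeonhole: one more block lands in a shape already at 5, so 49 draws are enough and 48 are not.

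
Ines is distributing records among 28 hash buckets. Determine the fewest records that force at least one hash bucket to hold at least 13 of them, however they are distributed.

With 336 records one could put exactly 12 in each of the 28 hash buckets, and no hash bucket would reach 13.
One more record must land in a hash bucket that already has 12, giving it 13.
So 28 × 12 + 1 = 337 records are required.

337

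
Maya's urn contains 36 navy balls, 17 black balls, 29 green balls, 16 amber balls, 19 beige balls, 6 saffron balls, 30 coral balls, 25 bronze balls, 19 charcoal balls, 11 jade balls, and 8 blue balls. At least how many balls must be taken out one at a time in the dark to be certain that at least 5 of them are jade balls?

210

In the worst case for collecting jade balls, every non-jade ball comes out first.
There are 36 + 17 + 29 + 16 + 19 + 6 + 30 + 25 + 19 + 8 = 205 non-jade balls altogether.
After those, each further ball must be jade, so 205 + 5 = 210 draws guarantee 5 jade balls.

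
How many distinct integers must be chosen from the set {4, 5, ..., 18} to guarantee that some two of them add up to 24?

Group the elements by complementary pair {x, 24−x}: {6,18}, {7,17}, {8,16}, …, giving 6 two-element pairs; the single value 12 (it cannot pair with itself since the integers are distinct); and 2 integers whose partner 24−x falls outside [4,18].
Treating each of those 9 groups as a pigeonhole, one can pick one integer per group — 9 integers — with no two summing to 24.
The 10th integer lands in an occupied pair, forcing a sum of 24.

10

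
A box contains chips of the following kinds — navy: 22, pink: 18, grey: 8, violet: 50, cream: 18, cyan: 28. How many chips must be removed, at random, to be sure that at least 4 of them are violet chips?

98

In the worst case for collecting violet chips, every non-violet chip comes out first.
There are 22 + 18 + 8 + 18 + 28 = 94 non-violet chips altogether.
After those, each further chip must be violet, so 94 + 4 = 98 draws guarantee 4 violet chips.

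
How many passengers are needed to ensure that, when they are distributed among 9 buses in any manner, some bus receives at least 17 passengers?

145

With 144 passengers one could put exactly 16 in each of the 9 buses, and no bus would reach 17.
One more passenger must land in a bus that already has 16, giving it 17.
So 9 × 16 + 1 = 145 passengers are required.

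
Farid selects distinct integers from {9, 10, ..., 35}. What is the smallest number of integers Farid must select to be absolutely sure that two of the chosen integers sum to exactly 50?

18

Two chosen integers sum to 50 exactly when both halves of some pair {x, 50−x} with 15 ≤ x ≤ 50−x ≤ 35 are chosen — 10 such pairs.
The remaining 7 elements (those with no distinct partner in range) can never complete a 50-sum, so the worst case takes all of them and one from each pair: 7 + 10 = 17.
By the pigeonhole principle, the 18th integer has to be the second member of some pair, so 17 + 1 = 18.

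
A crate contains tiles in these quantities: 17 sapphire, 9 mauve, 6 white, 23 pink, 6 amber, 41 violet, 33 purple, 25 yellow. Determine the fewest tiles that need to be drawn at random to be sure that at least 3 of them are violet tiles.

In the worst case for collecting violet tiles, every non-violet tile comes out first.
There are 17 + 9 + 6 + 23 + 6 + 33 + 25 = 119 non-violet tiles altogether.
After those, each further tile must be violet, so 119 + 3 = 122 draws guarantee 3 violet tiles.

122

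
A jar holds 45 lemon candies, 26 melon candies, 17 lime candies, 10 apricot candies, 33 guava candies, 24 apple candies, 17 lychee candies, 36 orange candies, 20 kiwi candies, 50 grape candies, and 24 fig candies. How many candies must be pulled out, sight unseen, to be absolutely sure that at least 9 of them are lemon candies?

266

In the worst case for collecting lemon candies, every non-lemon candy comes out first.
There are 26 + 17 + 10 + 33 + 24 + 17 + 36 + 20 + 50 + 24 = 257 non-lemon candies altogether.
After those, each further candy must be lemon, so 257 + 9 = 266 draws guarantee 9 lemon candies.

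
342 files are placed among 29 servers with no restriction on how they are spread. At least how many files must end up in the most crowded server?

12

Pigeonhole: the 29 servers are the holes and the 342 files are the pigeons.
If every server held at most 11 files, the total would be at most 29 × 11 = 319, which is less than 342.
So some server holds at least ⌈342/29⌉ = 12 files.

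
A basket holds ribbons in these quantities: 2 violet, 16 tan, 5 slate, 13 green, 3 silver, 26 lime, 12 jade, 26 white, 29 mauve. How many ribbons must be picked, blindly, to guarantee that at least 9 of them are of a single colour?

59

An adversary could hand out at most 8 ribbons per colour (violet, slate, silver run out sooner): 2 + 8 + 5 + 8 + 3 + 8 + 8 + 8 + 8 = 58 ribbons and still no colour has 9.
One more ribbon lands in a colour already at 8, so 59 draws are enough and 58 are not.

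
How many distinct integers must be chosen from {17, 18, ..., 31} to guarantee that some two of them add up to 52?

Group the elements by complementary pair {x, 52−x}: {21,31}, {22,30}, {23,29}, …, giving 5 two-element pairs, the single value 26 (it cannot pair with itself since the integers are distinct), and 4 integers whose partner 52−x falls outside [17,31].
By pigeonhole, treating each of those 10 groups as a pigeonhole, one can pick one integer per group — 10 integers — with no two summing to 52.
The 11th integer lands in an occupied pair, forcing a sum of 52.

11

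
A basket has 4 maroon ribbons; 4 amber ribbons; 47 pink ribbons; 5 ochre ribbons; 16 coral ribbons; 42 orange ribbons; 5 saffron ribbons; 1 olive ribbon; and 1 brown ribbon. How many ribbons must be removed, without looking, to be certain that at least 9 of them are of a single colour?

45

Pigeonhole: the 9 colours are the holes; the ribbons drawn are the pigeons.
To avoid 9 of any one colour, the worst case takes at most 8 of each colour, or every ribbon of a colour that has fewer than 8.
That gives 4 + 4 + 8 + 5 + 8 + 8 + 5 + 1 + 1 = 44 ribbons with no colour reaching 9.
The next ribbon forces some colour to 9, so 44 + 1 = 45.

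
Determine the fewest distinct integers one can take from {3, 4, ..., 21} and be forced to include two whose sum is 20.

Two chosen integers sum to 20 exactly when both halves of some pair {x, 20−x} with 3 ≤ x ≤ 20−x ≤ 17 are chosen — 7 such pairs.
The remaining 5 elements (those with no distinct partner in range) can never complete a 20-sum, so the worst case takes all of them and one from each pair: 5 + 7 = 12.
Pigeonhole: the 13th integer has to be the second member of some pair, so 12 + 1 = 13.

13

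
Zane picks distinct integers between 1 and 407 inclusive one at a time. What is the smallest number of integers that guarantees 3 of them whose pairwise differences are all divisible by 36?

73

Integers whose pairwise differences are multiples of 36 are exactly those sharing a remainder mod 36. By the pigeonhole principle, the 36 residue classes mod 36 are the pigeonholes.
With 72 integers one could put 2 in each residue class and have no class reach 3.
The 73rd integer pushes some class to 3, so 36·2 + 1 = 73.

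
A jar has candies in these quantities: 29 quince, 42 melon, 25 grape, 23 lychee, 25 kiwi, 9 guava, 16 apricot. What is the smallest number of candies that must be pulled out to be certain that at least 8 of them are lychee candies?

In the worst case for collecting lychee candies, every non-lychee candy comes out first.
There are 29 + 42 + 25 + 25 + 9 + 16 = 146 non-lychee candies altogether.
After those, each further candy must be lychee, so 146 + 8 = 154 draws guarantee 8 lychee candies.

154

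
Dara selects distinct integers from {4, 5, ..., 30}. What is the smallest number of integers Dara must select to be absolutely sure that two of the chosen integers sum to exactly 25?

19

Two chosen integers sum to 25 exactly when both halves of some pair {x, 25−x} with 4 ≤ x ≤ 25−x ≤ 21 are chosen — 9 such pairs.
The remaining 9 elements (those with no distinct partner in range) can never complete a 25-sum, so the worst case takes all of them and one from each pair: 9 + 9 = 18.
Pigeonhole: the 19th integer has to be the second member of some pair, so 18 + 1 = 19.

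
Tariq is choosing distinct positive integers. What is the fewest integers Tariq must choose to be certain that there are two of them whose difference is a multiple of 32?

Integers whose pairwise differences are multiples of 32 are exactly those sharing a remainder mod 32. The 32 residue classes mod 32 are the pigeonholes.
With 32 integers one could put 1 in each residue class and have no class reach 2.
The 33rd integer pushes some class to 2, so 32·1 + 1 = 33.

33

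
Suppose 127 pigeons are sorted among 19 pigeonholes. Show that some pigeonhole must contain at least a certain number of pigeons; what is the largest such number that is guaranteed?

The 19 pigeonholes are the holes and the 127 pigeons are the pigeons.
If every pigeonhole held at most 6 pigeons, the total would be at most 19 × 6 = 114, which is less than 127.
So some pigeonhole holds at least ⌈127/19⌉ = 7 pigeons.

7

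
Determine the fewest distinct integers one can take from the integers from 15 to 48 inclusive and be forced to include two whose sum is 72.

23

A set avoiding the sum 72 can contain at most one of each pair {x, 72−x}, plus the 10 elements whose complement lies outside the range or equal to its own complement.
The integers 15, …, 36 (22 of them) are such a set: any two sum to at least 15+16 = 31 and at most 35+36 = 71 < 72.
Any 23rd integer completes one of the 12 pairs, so 23 choices force a sum of 72.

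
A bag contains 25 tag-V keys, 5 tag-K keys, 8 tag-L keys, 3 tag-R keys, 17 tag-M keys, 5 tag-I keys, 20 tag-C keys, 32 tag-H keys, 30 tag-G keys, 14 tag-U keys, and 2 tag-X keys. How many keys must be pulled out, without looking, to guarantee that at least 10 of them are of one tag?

Pigeonhole: the 11 tags are the holes; the keys drawn are the pigeons.
To avoid 10 of any one tag, the worst case takes at most 9 of each tag, or every key of a tag that has fewer than 9.
That gives 9 + 5 + 8 + 3 + 9 + 5 + 9 + 9 + 9 + 9 + 2 = 77 keys with no tag reaching 10.
The next key forces some tag to 10, so 77 + 1 = 78.

78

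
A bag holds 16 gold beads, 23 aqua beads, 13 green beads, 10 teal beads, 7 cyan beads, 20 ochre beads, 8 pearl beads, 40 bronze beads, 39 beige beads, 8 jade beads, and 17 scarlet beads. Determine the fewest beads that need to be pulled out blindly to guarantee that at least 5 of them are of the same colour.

Put each drawn bead into a box by colour. The largest draw with every box below 5 takes min(count, 4) from each colour.
Σ min(cᵢ, 4) = 4 + 4 + 4 + 4 + 4 + 4 + 4 + 4 + 4 + 4 + 4 = 44.
Draw number 44 + 1 = 45 must push one box to 5.

45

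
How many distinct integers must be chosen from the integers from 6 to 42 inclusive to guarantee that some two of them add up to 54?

Group the elements by complementary pair {x, 54−x}: {12,42}, {13,41}, {14,40}, …, giving 15 two-element pairs, the single value 27 (it cannot pair with itself since the integers are distinct), and 6 integers whose partner 54−x falls outside [6,42].
By the pigeonhole principle, treating each of those 22 groups as a pigeonhole, one can pick one integer per group — 22 integers — with no two summing to 54.
The 23rd integer lands in an occupied pair, forcing a sum of 54.

23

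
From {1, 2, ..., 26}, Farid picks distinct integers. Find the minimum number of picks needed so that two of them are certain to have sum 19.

18

A set avoiding the sum 19 can contain at most one of each pair {x, 19−x}, plus the 8 elements whose complement lies outside the range.
The integers 10, …, 26 (17 of them) are such a set: any two sum to at least 10+11 = 21 > 19.
Any 18th integer completes one of the 9 pairs, so 18 choices force a sum of 19.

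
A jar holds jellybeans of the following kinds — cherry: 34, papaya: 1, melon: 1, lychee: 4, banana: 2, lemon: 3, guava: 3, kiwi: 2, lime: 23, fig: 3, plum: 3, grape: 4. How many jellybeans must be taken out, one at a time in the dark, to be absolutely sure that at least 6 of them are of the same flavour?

By pigeonhole, put each drawn jellybean into a box by flavour. The largest draw with every box below 6 takes min(count, 5) from each flavour; flavours with fewer than 5 contribute all they have.
Σ min(cᵢ, 5) = 5 + 1 + 1 + 4 + 2 + 3 + 3 + 2 + 5 + 3 + 3 + 4 = 36.
Draw number 36 + 1 = 37 must push one box to 6.

37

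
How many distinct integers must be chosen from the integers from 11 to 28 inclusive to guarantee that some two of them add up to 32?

Two chosen integers sum to 32 exactly when both halves of some pair {x, 32−x} with 11 ≤ x ≤ 32−x ≤ 21 are chosen — 5 such pairs.
The remaining 8 elements (those with no distinct partner in range) can never complete a 32-sum, so the worst case takes all of them and one from each pair: 8 + 5 = 13.
The 14th integer has to be the second member of some pair, so 13 + 1 = 14.

14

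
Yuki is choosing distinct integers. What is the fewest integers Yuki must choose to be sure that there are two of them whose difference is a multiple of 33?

34

Integers whose pairwise differences are multiples of 33 are exactly those sharing a remainder mod 33. By the pigeonhole principle, the 33 residue classes mod 33 are the pigeonholes.
With 33 integers one could put 1 in each residue class and have no class reach 2.
The 34th integer pushes some class to 2, so 33·1 + 1 = 34.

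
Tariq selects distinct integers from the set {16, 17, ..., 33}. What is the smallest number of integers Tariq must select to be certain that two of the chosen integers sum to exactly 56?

14

A set avoiding the sum 56 can contain at most one of each pair {x, 56−x}, plus the 8 elements whose complement lies outside the range or equal to its own complement.
The integers 16, …, 28 (13 of them) are such a set: any two sum to at least 16+17 = 33 and at most 27+28 = 55 < 56.
Any 14th integer completes one of the 5 pairs, so 14 choices force a sum of 56.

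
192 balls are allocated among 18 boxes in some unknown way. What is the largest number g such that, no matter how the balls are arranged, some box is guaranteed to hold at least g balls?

11

By the pigeonhole principle, the 18 boxes are the holes and the 192 balls are the pigeons.
If every box held at most 10 balls, the total would be at most 18 × 10 = 180, which is less than 192.
So some box holds at least ⌈192/18⌉ = 11 balls.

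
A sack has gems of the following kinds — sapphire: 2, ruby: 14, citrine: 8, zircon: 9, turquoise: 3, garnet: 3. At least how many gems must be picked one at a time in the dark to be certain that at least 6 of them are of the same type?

Put each drawn gem into a box by type. The largest draw with every box below 6 takes min(count, 5) from each type; types with fewer than 5 contribute all they have.
Σ min(cᵢ, 5) = 2 + 5 + 5 + 5 + 3 + 3 = 23.
Draw number 23 + 1 = 24 must push one box to 6.

24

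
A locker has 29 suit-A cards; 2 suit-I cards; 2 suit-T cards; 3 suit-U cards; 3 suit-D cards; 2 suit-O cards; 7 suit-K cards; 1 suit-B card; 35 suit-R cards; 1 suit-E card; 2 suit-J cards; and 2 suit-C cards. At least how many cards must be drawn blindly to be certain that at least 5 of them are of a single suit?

An adversary could hand out at most 4 cards per suit (9 suits run out sooner): 4 + 2 + 2 + 3 + 3 + 2 + 4 + 1 + 4 + 1 + 2 + 2 = 30 cards and still no suit has 5.
By pigeonhole, one more card lands in a suit already at 4, so 31 draws are enough and 30 are not.

31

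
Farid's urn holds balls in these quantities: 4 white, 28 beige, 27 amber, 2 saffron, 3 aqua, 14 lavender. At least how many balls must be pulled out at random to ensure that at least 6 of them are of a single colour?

An adversary could hand out at most 5 balls per colour (white, saffron, aqua run out sooner): 4 + 5 + 5 + 2 + 3 + 5 = 24 balls and still no colour has 6.
By the pigeonhole principle, one more ball lands in a colour already at 5, so 25 draws are enough and 24 are not.

25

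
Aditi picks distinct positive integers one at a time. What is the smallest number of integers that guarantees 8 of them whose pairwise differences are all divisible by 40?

281

Integers whose pairwise differences are multiples of 40 are exactly those sharing a remainder mod 40. By pigeonhole, the 40 residue classes mod 40 are the pigeonholes.
With 280 integers one could put 7 in each residue class and have no class reach 8.
The 281st integer pushes some class to 8, so 40·7 + 1 = 281.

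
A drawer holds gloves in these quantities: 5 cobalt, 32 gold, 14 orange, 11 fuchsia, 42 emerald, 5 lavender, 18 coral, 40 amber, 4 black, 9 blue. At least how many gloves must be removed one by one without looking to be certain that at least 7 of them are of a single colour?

Put each drawn glove into a box by colour. The largest draw with every box below 7 takes min(count, 6) from each colour; colours with fewer than 6 contribute all they have.
Σ min(cᵢ, 6) = 5 + 6 + 6 + 6 + 6 + 5 + 6 + 6 + 4 + 6 = 56.
Draw number 56 + 1 = 57 must push one box to 7.

57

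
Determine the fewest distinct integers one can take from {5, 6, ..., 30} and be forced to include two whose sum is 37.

15

Two chosen integers sum to 37 exactly when both halves of some pair {x, 37−x} with 7 ≤ x ≤ 37−x ≤ 30 are chosen — 12 such pairs.
The remaining 2 elements (those with no distinct partner in range) can never complete a 37-sum, so the worst case takes all of them and one from each pair: 2 + 12 = 14.
By the pigeonhole principle, the 15th integer has to be the second member of some pair, so 14 + 1 = 15.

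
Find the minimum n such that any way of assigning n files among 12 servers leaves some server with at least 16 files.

With 180 files one could put exactly 15 in each of the 12 servers, and no server would reach 16.
By the pigeonhole principle, one more file must land in a server that already has 15, giving it 16.
So 12 × 15 + 1 = 181 files are required.

181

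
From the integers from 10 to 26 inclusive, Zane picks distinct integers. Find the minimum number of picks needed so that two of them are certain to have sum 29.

Two chosen integers sum to 29 exactly when both halves of some pair {x, 29−x} with 10 ≤ x ≤ 29−x ≤ 19 are chosen — 5 such pairs.
The remaining 7 elements (those with no distinct partner in range) can never complete a 29-sum, so the worst case takes all of them and one from each pair: 7 + 5 = 12.
By pigeonhole, the 13th integer has to be the second member of some pair, so 12 + 1 = 13.

13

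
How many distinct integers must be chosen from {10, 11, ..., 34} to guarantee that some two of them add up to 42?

A set avoiding the sum 42 can contain at most one of each pair {x, 42−x}, plus the 3 elements whose complement lies outside the range or equal to its own complement.
The integers 21, …, 34 (14 of them) are such a set: any two sum to at least 21+22 = 43 > 42.
Any 15th integer completes one of the 11 pairs, so 15 choices force a sum of 42.

15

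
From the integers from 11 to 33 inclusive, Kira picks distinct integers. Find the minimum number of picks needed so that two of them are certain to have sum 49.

15

A set avoiding the sum 49 can contain at most one of each pair {x, 49−x}, plus the 5 elements whose complement lies outside the range.
The integers 11, …, 24 (14 of them) are such a set: any two sum to at least 11+12 = 23 and at most 23+24 = 47 < 49.
Any 15th integer completes one of the 9 pairs, so 15 choices force a sum of 49.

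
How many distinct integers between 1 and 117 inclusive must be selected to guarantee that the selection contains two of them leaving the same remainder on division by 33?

By pigeonhole, the 33 residue classes mod 33 are the pigeonholes.
With 33 integers one could put 1 in each residue class and have no class reach 2.
The 34th integer pushes some class to 2, so 33·1 + 1 = 34.

34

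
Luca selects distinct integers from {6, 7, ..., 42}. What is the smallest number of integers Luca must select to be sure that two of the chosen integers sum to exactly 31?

Two chosen integers sum to 31 exactly when both halves of some pair {x, 31−x} with 6 ≤ x ≤ 31−x ≤ 25 are chosen — 10 such pairs.
The remaining 17 elements (those with no distinct partner in range) can never complete a 31-sum, so the worst case takes all of them and one from each pair: 17 + 10 = 27.
The 28th integer has to be the second member of some pair, so 27 + 1 = 28.

28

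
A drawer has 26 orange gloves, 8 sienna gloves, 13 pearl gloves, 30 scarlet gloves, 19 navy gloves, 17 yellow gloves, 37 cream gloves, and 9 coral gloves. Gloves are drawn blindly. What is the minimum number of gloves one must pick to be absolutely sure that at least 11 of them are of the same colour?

By pigeonhole, put each drawn glove into a box by colour. The largest draw with every box below 11 takes min(count, 10) from each colour; colours with fewer than 10 contribute all they have.
Σ min(cᵢ, 10) = 10 + 8 + 10 + 10 + 10 + 10 + 10 + 9 = 77.
Draw number 77 + 1 = 78 must push one box to 11.

78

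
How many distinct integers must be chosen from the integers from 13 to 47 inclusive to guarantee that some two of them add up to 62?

20

Two chosen integers sum to 62 exactly when both halves of some pair {x, 62−x} with 15 ≤ x ≤ 62−x ≤ 47 are chosen — 16 such pairs.
The remaining 3 elements (those with no distinct partner in range) can never complete a 62-sum, so the worst case takes all of them and one from each pair: 3 + 16 = 19.
The 20th integer has to be the second member of some pair, so 19 + 1 = 20.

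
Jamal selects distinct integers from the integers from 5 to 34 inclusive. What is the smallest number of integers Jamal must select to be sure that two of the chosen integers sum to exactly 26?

Group the elements by complementary pair {x, 26−x}: {5,21}, {6,20}, {7,19}, …, giving 8 two-element pairs, the single value 13 (it cannot pair with itself since the integers are distinct), and 13 integers whose partner 26−x falls outside [5,34].
By the pigeonhole principle, treating each of those 22 groups as a pigeonhole, one can pick one integer per group — 22 integers — with no two summing to 26.
The 23rd integer lands in an occupied pair, forcing a sum of 26.

23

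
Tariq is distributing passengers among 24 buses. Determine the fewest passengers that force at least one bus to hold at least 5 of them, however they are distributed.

97

With 96 passengers one could put exactly 4 in each of the 24 buses, and no bus would reach 5.
One more passenger must land in a bus that already has 4, giving it 5.
So 24 × 4 + 1 = 97 passengers are required.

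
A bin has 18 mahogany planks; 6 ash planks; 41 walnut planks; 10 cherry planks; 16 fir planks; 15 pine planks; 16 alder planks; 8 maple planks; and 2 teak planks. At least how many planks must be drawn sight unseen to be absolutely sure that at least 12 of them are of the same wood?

82

Pigeonhole: put each drawn plank into a box by wood. The largest draw with every box below 12 takes min(count, 11) from each wood; woods with fewer than 11 contribute all they have.
Σ min(cᵢ, 11) = 11 + 6 + 11 + 10 + 11 + 11 + 11 + 8 + 2 = 81.
Draw number 81 + 1 = 82 must push one box to 12.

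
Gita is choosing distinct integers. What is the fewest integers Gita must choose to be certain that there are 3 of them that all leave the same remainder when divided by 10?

The 10 residue classes mod 10 are the pigeonholes.
With 20 integers one could put 2 in each residue class and have no class reach 3.
The 21st integer pushes some class to 3, so 10·2 + 1 = 21.

21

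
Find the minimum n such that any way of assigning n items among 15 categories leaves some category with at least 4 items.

46

With 45 items one could put exactly 3 in each of the 15 categories, and no category would reach 4.
By the pigeonhole principle, one more item must land in a category that already has 3, giving it 4.
So 15 × 3 + 1 = 46 items are required.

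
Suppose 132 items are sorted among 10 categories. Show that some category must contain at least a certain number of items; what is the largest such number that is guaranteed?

14

The 10 categories are the holes and the 132 items are the pigeons.
If every category held at most 13 items, the total would be at most 10 × 13 = 130, which is less than 132.
So some category holds at least ⌈132/10⌉ = 14 items.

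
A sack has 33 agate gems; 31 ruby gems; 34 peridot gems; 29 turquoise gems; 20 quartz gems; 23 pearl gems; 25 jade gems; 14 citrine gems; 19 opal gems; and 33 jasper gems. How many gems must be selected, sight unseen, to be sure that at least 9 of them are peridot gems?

236

In the worst case for collecting peridot gems, every non-peridot gem comes out first.
There are 33 + 31 + 29 + 20 + 23 + 25 + 14 + 19 + 33 = 227 non-peridot gems altogether.
After those, each further gem must be peridot, so 227 + 9 = 236 draws guarantee 9 peridot gems.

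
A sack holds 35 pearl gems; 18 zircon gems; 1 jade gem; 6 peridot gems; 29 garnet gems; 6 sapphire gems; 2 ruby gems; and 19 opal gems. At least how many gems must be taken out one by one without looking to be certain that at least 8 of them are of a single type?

44

An adversary could hand out at most 7 gems per type (4 types run out sooner): 7 + 7 + 1 + 6 + 7 + 6 + 2 + 7 = 43 gems and still no type has 8.
One more gem lands in a type already at 7, so 44 draws are enough and 43 are not.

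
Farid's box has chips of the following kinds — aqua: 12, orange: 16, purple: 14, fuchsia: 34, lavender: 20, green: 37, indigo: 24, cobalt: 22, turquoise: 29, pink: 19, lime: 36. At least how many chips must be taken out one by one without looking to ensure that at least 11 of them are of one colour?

111

An adversary could hand out at most 10 chips per colour: 10 + 10 + 10 + 10 + 10 + 10 + 10 + 10 + 10 + 10 + 10 = 110 chips and still no colour has 11.
One more chip lands in a colour already at 10, so 111 draws are enough and 110 are not.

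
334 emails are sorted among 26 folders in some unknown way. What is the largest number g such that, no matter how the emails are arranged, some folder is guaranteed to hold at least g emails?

13

The 26 folders are the holes and the 334 emails are the pigeons.
If every folder held at most 12 emails, the total would be at most 26 × 12 = 312, which is less than 334.
So some folder holds at least ⌈334/26⌉ = 13 emails.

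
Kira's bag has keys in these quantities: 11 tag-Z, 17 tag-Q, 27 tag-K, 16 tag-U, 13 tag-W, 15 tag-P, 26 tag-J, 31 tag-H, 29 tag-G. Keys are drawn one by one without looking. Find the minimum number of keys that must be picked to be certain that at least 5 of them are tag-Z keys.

In the worst case for collecting tag-Z keys, every non-tag-Z key comes out first.
There are 17 + 27 + 16 + 13 + 15 + 26 + 31 + 29 = 174 non-tag-Z keys altogether.
After those, each further key must be tag-Z, so 174 + 5 = 179 draws guarantee 5 tag-Z keys.

179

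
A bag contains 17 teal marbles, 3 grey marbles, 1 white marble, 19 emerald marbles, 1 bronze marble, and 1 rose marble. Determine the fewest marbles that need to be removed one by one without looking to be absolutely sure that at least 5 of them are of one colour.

15

By the pigeonhole principle, the 6 colours are the holes; the marbles drawn are the pigeons.
To avoid 5 of any one colour, the worst case takes at most 4 of each colour, or every marble of a colour that has fewer than 4.
That gives 4 + 3 + 1 + 4 + 1 + 1 = 14 marbles with no colour reaching 5.
The next marble forces some colour to 5, so 14 + 1 = 15.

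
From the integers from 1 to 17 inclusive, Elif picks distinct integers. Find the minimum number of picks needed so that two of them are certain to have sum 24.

Group the elements by complementary pair {x, 24−x}: {7,17}, {8,16}, {9,15}, …, giving 5 two-element pairs, the single value 12 (it cannot pair with itself since the integers are distinct), and 6 integers whose partner 24−x falls outside [1,17].
By pigeonhole, treating each of those 12 groups as a pigeonhole, one can pick one integer per group — 12 integers — with no two summing to 24.
The 13th integer lands in an occupied pair, forcing a sum of 24.

13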